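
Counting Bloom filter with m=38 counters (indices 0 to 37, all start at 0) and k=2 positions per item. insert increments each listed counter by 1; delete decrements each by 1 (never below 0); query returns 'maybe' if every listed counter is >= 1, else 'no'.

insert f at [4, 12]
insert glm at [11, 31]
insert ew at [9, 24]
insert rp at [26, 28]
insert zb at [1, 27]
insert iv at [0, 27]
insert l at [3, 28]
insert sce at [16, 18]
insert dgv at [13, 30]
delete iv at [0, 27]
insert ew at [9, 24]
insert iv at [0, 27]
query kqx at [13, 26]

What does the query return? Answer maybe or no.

Step 1: insert f at [4, 12] -> counters=[0,0,0,0,1,0,0,0,0,0,0,0,1,0,0,0,0,0,0,0,0,0,0,0,0,0,0,0,0,0,0,0,0,0,0,0,0,0]
Step 2: insert glm at [11, 31] -> counters=[0,0,0,0,1,0,0,0,0,0,0,1,1,0,0,0,0,0,0,0,0,0,0,0,0,0,0,0,0,0,0,1,0,0,0,0,0,0]
Step 3: insert ew at [9, 24] -> counters=[0,0,0,0,1,0,0,0,0,1,0,1,1,0,0,0,0,0,0,0,0,0,0,0,1,0,0,0,0,0,0,1,0,0,0,0,0,0]
Step 4: insert rp at [26, 28] -> counters=[0,0,0,0,1,0,0,0,0,1,0,1,1,0,0,0,0,0,0,0,0,0,0,0,1,0,1,0,1,0,0,1,0,0,0,0,0,0]
Step 5: insert zb at [1, 27] -> counters=[0,1,0,0,1,0,0,0,0,1,0,1,1,0,0,0,0,0,0,0,0,0,0,0,1,0,1,1,1,0,0,1,0,0,0,0,0,0]
Step 6: insert iv at [0, 27] -> counters=[1,1,0,0,1,0,0,0,0,1,0,1,1,0,0,0,0,0,0,0,0,0,0,0,1,0,1,2,1,0,0,1,0,0,0,0,0,0]
Step 7: insert l at [3, 28] -> counters=[1,1,0,1,1,0,0,0,0,1,0,1,1,0,0,0,0,0,0,0,0,0,0,0,1,0,1,2,2,0,0,1,0,0,0,0,0,0]
Step 8: insert sce at [16, 18] -> counters=[1,1,0,1,1,0,0,0,0,1,0,1,1,0,0,0,1,0,1,0,0,0,0,0,1,0,1,2,2,0,0,1,0,0,0,0,0,0]
Step 9: insert dgv at [13, 30] -> counters=[1,1,0,1,1,0,0,0,0,1,0,1,1,1,0,0,1,0,1,0,0,0,0,0,1,0,1,2,2,0,1,1,0,0,0,0,0,0]
Step 10: delete iv at [0, 27] -> counters=[0,1,0,1,1,0,0,0,0,1,0,1,1,1,0,0,1,0,1,0,0,0,0,0,1,0,1,1,2,0,1,1,0,0,0,0,0,0]
Step 11: insert ew at [9, 24] -> counters=[0,1,0,1,1,0,0,0,0,2,0,1,1,1,0,0,1,0,1,0,0,0,0,0,2,0,1,1,2,0,1,1,0,0,0,0,0,0]
Step 12: insert iv at [0, 27] -> counters=[1,1,0,1,1,0,0,0,0,2,0,1,1,1,0,0,1,0,1,0,0,0,0,0,2,0,1,2,2,0,1,1,0,0,0,0,0,0]
Query kqx: check counters[13]=1 counters[26]=1 -> maybe

Answer: maybe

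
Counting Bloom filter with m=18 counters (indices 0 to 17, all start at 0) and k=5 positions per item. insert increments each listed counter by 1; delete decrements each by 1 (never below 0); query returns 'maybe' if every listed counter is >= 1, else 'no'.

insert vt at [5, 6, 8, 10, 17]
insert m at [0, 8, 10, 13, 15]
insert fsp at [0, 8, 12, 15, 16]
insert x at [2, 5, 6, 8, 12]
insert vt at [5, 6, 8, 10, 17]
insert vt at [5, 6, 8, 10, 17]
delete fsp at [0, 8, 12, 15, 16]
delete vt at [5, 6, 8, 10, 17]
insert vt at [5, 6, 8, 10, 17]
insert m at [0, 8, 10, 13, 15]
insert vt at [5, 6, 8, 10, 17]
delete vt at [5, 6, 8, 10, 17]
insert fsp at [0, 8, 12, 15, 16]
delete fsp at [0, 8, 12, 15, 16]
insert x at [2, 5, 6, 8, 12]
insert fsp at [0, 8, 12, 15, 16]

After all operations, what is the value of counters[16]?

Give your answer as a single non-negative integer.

Answer: 1

Derivation:
Step 1: insert vt at [5, 6, 8, 10, 17] -> counters=[0,0,0,0,0,1,1,0,1,0,1,0,0,0,0,0,0,1]
Step 2: insert m at [0, 8, 10, 13, 15] -> counters=[1,0,0,0,0,1,1,0,2,0,2,0,0,1,0,1,0,1]
Step 3: insert fsp at [0, 8, 12, 15, 16] -> counters=[2,0,0,0,0,1,1,0,3,0,2,0,1,1,0,2,1,1]
Step 4: insert x at [2, 5, 6, 8, 12] -> counters=[2,0,1,0,0,2,2,0,4,0,2,0,2,1,0,2,1,1]
Step 5: insert vt at [5, 6, 8, 10, 17] -> counters=[2,0,1,0,0,3,3,0,5,0,3,0,2,1,0,2,1,2]
Step 6: insert vt at [5, 6, 8, 10, 17] -> counters=[2,0,1,0,0,4,4,0,6,0,4,0,2,1,0,2,1,3]
Step 7: delete fsp at [0, 8, 12, 15, 16] -> counters=[1,0,1,0,0,4,4,0,5,0,4,0,1,1,0,1,0,3]
Step 8: delete vt at [5, 6, 8, 10, 17] -> counters=[1,0,1,0,0,3,3,0,4,0,3,0,1,1,0,1,0,2]
Step 9: insert vt at [5, 6, 8, 10, 17] -> counters=[1,0,1,0,0,4,4,0,5,0,4,0,1,1,0,1,0,3]
Step 10: insert m at [0, 8, 10, 13, 15] -> counters=[2,0,1,0,0,4,4,0,6,0,5,0,1,2,0,2,0,3]
Step 11: insert vt at [5, 6, 8, 10, 17] -> counters=[2,0,1,0,0,5,5,0,7,0,6,0,1,2,0,2,0,4]
Step 12: delete vt at [5, 6, 8, 10, 17] -> counters=[2,0,1,0,0,4,4,0,6,0,5,0,1,2,0,2,0,3]
Step 13: insert fsp at [0, 8, 12, 15, 16] -> counters=[3,0,1,0,0,4,4,0,7,0,5,0,2,2,0,3,1,3]
Step 14: delete fsp at [0, 8, 12, 15, 16] -> counters=[2,0,1,0,0,4,4,0,6,0,5,0,1,2,0,2,0,3]
Step 15: insert x at [2, 5, 6, 8, 12] -> counters=[2,0,2,0,0,5,5,0,7,0,5,0,2,2,0,2,0,3]
Step 16: insert fsp at [0, 8, 12, 15, 16] -> counters=[3,0,2,0,0,5,5,0,8,0,5,0,3,2,0,3,1,3]
Final counters=[3,0,2,0,0,5,5,0,8,0,5,0,3,2,0,3,1,3] -> counters[16]=1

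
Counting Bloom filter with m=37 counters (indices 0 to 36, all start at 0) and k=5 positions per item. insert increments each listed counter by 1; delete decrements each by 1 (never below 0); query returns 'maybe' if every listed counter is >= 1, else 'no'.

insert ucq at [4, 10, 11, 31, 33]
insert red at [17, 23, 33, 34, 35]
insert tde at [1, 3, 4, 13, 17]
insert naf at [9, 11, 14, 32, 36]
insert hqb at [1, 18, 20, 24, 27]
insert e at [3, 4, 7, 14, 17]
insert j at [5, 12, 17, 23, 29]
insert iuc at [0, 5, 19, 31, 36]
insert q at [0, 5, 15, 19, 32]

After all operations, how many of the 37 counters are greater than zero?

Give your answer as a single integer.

Step 1: insert ucq at [4, 10, 11, 31, 33] -> counters=[0,0,0,0,1,0,0,0,0,0,1,1,0,0,0,0,0,0,0,0,0,0,0,0,0,0,0,0,0,0,0,1,0,1,0,0,0]
Step 2: insert red at [17, 23, 33, 34, 35] -> counters=[0,0,0,0,1,0,0,0,0,0,1,1,0,0,0,0,0,1,0,0,0,0,0,1,0,0,0,0,0,0,0,1,0,2,1,1,0]
Step 3: insert tde at [1, 3, 4, 13, 17] -> counters=[0,1,0,1,2,0,0,0,0,0,1,1,0,1,0,0,0,2,0,0,0,0,0,1,0,0,0,0,0,0,0,1,0,2,1,1,0]
Step 4: insert naf at [9, 11, 14, 32, 36] -> counters=[0,1,0,1,2,0,0,0,0,1,1,2,0,1,1,0,0,2,0,0,0,0,0,1,0,0,0,0,0,0,0,1,1,2,1,1,1]
Step 5: insert hqb at [1, 18, 20, 24, 27] -> counters=[0,2,0,1,2,0,0,0,0,1,1,2,0,1,1,0,0,2,1,0,1,0,0,1,1,0,0,1,0,0,0,1,1,2,1,1,1]
Step 6: insert e at [3, 4, 7, 14, 17] -> counters=[0,2,0,2,3,0,0,1,0,1,1,2,0,1,2,0,0,3,1,0,1,0,0,1,1,0,0,1,0,0,0,1,1,2,1,1,1]
Step 7: insert j at [5, 12, 17, 23, 29] -> counters=[0,2,0,2,3,1,0,1,0,1,1,2,1,1,2,0,0,4,1,0,1,0,0,2,1,0,0,1,0,1,0,1,1,2,1,1,1]
Step 8: insert iuc at [0, 5, 19, 31, 36] -> counters=[1,2,0,2,3,2,0,1,0,1,1,2,1,1,2,0,0,4,1,1,1,0,0,2,1,0,0,1,0,1,0,2,1,2,1,1,2]
Step 9: insert q at [0, 5, 15, 19, 32] -> counters=[2,2,0,2,3,3,0,1,0,1,1,2,1,1,2,1,0,4,1,2,1,0,0,2,1,0,0,1,0,1,0,2,2,2,1,1,2]
Final counters=[2,2,0,2,3,3,0,1,0,1,1,2,1,1,2,1,0,4,1,2,1,0,0,2,1,0,0,1,0,1,0,2,2,2,1,1,2] -> 27 nonzero

Answer: 27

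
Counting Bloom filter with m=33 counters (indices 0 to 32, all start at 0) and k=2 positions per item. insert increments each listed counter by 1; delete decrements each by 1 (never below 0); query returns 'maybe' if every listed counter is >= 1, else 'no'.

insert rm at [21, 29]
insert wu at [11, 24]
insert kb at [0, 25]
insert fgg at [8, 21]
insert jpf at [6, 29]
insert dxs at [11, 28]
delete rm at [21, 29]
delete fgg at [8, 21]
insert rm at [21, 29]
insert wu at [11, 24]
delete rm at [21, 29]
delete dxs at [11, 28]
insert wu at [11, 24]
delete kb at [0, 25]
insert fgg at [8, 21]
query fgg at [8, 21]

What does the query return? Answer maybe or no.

Answer: maybe

Derivation:
Step 1: insert rm at [21, 29] -> counters=[0,0,0,0,0,0,0,0,0,0,0,0,0,0,0,0,0,0,0,0,0,1,0,0,0,0,0,0,0,1,0,0,0]
Step 2: insert wu at [11, 24] -> counters=[0,0,0,0,0,0,0,0,0,0,0,1,0,0,0,0,0,0,0,0,0,1,0,0,1,0,0,0,0,1,0,0,0]
Step 3: insert kb at [0, 25] -> counters=[1,0,0,0,0,0,0,0,0,0,0,1,0,0,0,0,0,0,0,0,0,1,0,0,1,1,0,0,0,1,0,0,0]
Step 4: insert fgg at [8, 21] -> counters=[1,0,0,0,0,0,0,0,1,0,0,1,0,0,0,0,0,0,0,0,0,2,0,0,1,1,0,0,0,1,0,0,0]
Step 5: insert jpf at [6, 29] -> counters=[1,0,0,0,0,0,1,0,1,0,0,1,0,0,0,0,0,0,0,0,0,2,0,0,1,1,0,0,0,2,0,0,0]
Step 6: insert dxs at [11, 28] -> counters=[1,0,0,0,0,0,1,0,1,0,0,2,0,0,0,0,0,0,0,0,0,2,0,0,1,1,0,0,1,2,0,0,0]
Step 7: delete rm at [21, 29] -> counters=[1,0,0,0,0,0,1,0,1,0,0,2,0,0,0,0,0,0,0,0,0,1,0,0,1,1,0,0,1,1,0,0,0]
Step 8: delete fgg at [8, 21] -> counters=[1,0,0,0,0,0,1,0,0,0,0,2,0,0,0,0,0,0,0,0,0,0,0,0,1,1,0,0,1,1,0,0,0]
Step 9: insert rm at [21, 29] -> counters=[1,0,0,0,0,0,1,0,0,0,0,2,0,0,0,0,0,0,0,0,0,1,0,0,1,1,0,0,1,2,0,0,0]
Step 10: insert wu at [11, 24] -> counters=[1,0,0,0,0,0,1,0,0,0,0,3,0,0,0,0,0,0,0,0,0,1,0,0,2,1,0,0,1,2,0,0,0]
Step 11: delete rm at [21, 29] -> counters=[1,0,0,0,0,0,1,0,0,0,0,3,0,0,0,0,0,0,0,0,0,0,0,0,2,1,0,0,1,1,0,0,0]
Step 12: delete dxs at [11, 28] -> counters=[1,0,0,0,0,0,1,0,0,0,0,2,0,0,0,0,0,0,0,0,0,0,0,0,2,1,0,0,0,1,0,0,0]
Step 13: insert wu at [11, 24] -> counters=[1,0,0,0,0,0,1,0,0,0,0,3,0,0,0,0,0,0,0,0,0,0,0,0,3,1,0,0,0,1,0,0,0]
Step 14: delete kb at [0, 25] -> counters=[0,0,0,0,0,0,1,0,0,0,0,3,0,0,0,0,0,0,0,0,0,0,0,0,3,0,0,0,0,1,0,0,0]
Step 15: insert fgg at [8, 21] -> counters=[0,0,0,0,0,0,1,0,1,0,0,3,0,0,0,0,0,0,0,0,0,1,0,0,3,0,0,0,0,1,0,0,0]
Query fgg: check counters[8]=1 counters[21]=1 -> maybe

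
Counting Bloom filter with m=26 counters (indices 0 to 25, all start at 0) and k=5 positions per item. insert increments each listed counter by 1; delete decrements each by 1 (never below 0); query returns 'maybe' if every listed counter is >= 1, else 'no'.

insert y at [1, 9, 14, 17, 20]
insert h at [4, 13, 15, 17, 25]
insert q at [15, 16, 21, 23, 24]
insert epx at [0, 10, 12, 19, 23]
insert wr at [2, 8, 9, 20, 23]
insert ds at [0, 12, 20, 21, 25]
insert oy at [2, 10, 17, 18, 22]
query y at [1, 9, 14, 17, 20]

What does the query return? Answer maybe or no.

Step 1: insert y at [1, 9, 14, 17, 20] -> counters=[0,1,0,0,0,0,0,0,0,1,0,0,0,0,1,0,0,1,0,0,1,0,0,0,0,0]
Step 2: insert h at [4, 13, 15, 17, 25] -> counters=[0,1,0,0,1,0,0,0,0,1,0,0,0,1,1,1,0,2,0,0,1,0,0,0,0,1]
Step 3: insert q at [15, 16, 21, 23, 24] -> counters=[0,1,0,0,1,0,0,0,0,1,0,0,0,1,1,2,1,2,0,0,1,1,0,1,1,1]
Step 4: insert epx at [0, 10, 12, 19, 23] -> counters=[1,1,0,0,1,0,0,0,0,1,1,0,1,1,1,2,1,2,0,1,1,1,0,2,1,1]
Step 5: insert wr at [2, 8, 9, 20, 23] -> counters=[1,1,1,0,1,0,0,0,1,2,1,0,1,1,1,2,1,2,0,1,2,1,0,3,1,1]
Step 6: insert ds at [0, 12, 20, 21, 25] -> counters=[2,1,1,0,1,0,0,0,1,2,1,0,2,1,1,2,1,2,0,1,3,2,0,3,1,2]
Step 7: insert oy at [2, 10, 17, 18, 22] -> counters=[2,1,2,0,1,0,0,0,1,2,2,0,2,1,1,2,1,3,1,1,3,2,1,3,1,2]
Query y: check counters[1]=1 counters[9]=2 counters[14]=1 counters[17]=3 counters[20]=3 -> maybe

Answer: maybe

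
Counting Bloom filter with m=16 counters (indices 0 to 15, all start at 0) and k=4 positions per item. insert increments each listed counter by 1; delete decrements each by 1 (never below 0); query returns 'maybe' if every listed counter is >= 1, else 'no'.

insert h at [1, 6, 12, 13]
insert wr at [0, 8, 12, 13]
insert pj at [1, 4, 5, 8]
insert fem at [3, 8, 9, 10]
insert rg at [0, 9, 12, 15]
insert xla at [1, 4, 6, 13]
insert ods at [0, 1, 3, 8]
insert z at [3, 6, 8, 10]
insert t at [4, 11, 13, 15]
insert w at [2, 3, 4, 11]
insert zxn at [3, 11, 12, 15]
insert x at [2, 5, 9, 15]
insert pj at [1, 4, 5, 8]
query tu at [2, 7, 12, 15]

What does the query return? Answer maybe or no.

Step 1: insert h at [1, 6, 12, 13] -> counters=[0,1,0,0,0,0,1,0,0,0,0,0,1,1,0,0]
Step 2: insert wr at [0, 8, 12, 13] -> counters=[1,1,0,0,0,0,1,0,1,0,0,0,2,2,0,0]
Step 3: insert pj at [1, 4, 5, 8] -> counters=[1,2,0,0,1,1,1,0,2,0,0,0,2,2,0,0]
Step 4: insert fem at [3, 8, 9, 10] -> counters=[1,2,0,1,1,1,1,0,3,1,1,0,2,2,0,0]
Step 5: insert rg at [0, 9, 12, 15] -> counters=[2,2,0,1,1,1,1,0,3,2,1,0,3,2,0,1]
Step 6: insert xla at [1, 4, 6, 13] -> counters=[2,3,0,1,2,1,2,0,3,2,1,0,3,3,0,1]
Step 7: insert ods at [0, 1, 3, 8] -> counters=[3,4,0,2,2,1,2,0,4,2,1,0,3,3,0,1]
Step 8: insert z at [3, 6, 8, 10] -> counters=[3,4,0,3,2,1,3,0,5,2,2,0,3,3,0,1]
Step 9: insert t at [4, 11, 13, 15] -> counters=[3,4,0,3,3,1,3,0,5,2,2,1,3,4,0,2]
Step 10: insert w at [2, 3, 4, 11] -> counters=[3,4,1,4,4,1,3,0,5,2,2,2,3,4,0,2]
Step 11: insert zxn at [3, 11, 12, 15] -> counters=[3,4,1,5,4,1,3,0,5,2,2,3,4,4,0,3]
Step 12: insert x at [2, 5, 9, 15] -> counters=[3,4,2,5,4,2,3,0,5,3,2,3,4,4,0,4]
Step 13: insert pj at [1, 4, 5, 8] -> counters=[3,5,2,5,5,3,3,0,6,3,2,3,4,4,0,4]
Query tu: check counters[2]=2 counters[7]=0 counters[12]=4 counters[15]=4 -> no

Answer: no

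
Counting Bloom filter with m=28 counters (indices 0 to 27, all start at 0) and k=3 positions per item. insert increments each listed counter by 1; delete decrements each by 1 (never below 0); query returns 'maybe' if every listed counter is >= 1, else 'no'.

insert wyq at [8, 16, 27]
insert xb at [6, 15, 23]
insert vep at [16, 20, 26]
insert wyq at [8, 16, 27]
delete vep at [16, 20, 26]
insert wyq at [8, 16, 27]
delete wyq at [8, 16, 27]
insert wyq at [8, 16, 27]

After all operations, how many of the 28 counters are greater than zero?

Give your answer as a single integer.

Answer: 6

Derivation:
Step 1: insert wyq at [8, 16, 27] -> counters=[0,0,0,0,0,0,0,0,1,0,0,0,0,0,0,0,1,0,0,0,0,0,0,0,0,0,0,1]
Step 2: insert xb at [6, 15, 23] -> counters=[0,0,0,0,0,0,1,0,1,0,0,0,0,0,0,1,1,0,0,0,0,0,0,1,0,0,0,1]
Step 3: insert vep at [16, 20, 26] -> counters=[0,0,0,0,0,0,1,0,1,0,0,0,0,0,0,1,2,0,0,0,1,0,0,1,0,0,1,1]
Step 4: insert wyq at [8, 16, 27] -> counters=[0,0,0,0,0,0,1,0,2,0,0,0,0,0,0,1,3,0,0,0,1,0,0,1,0,0,1,2]
Step 5: delete vep at [16, 20, 26] -> counters=[0,0,0,0,0,0,1,0,2,0,0,0,0,0,0,1,2,0,0,0,0,0,0,1,0,0,0,2]
Step 6: insert wyq at [8, 16, 27] -> counters=[0,0,0,0,0,0,1,0,3,0,0,0,0,0,0,1,3,0,0,0,0,0,0,1,0,0,0,3]
Step 7: delete wyq at [8, 16, 27] -> counters=[0,0,0,0,0,0,1,0,2,0,0,0,0,0,0,1,2,0,0,0,0,0,0,1,0,0,0,2]
Step 8: insert wyq at [8, 16, 27] -> counters=[0,0,0,0,0,0,1,0,3,0,0,0,0,0,0,1,3,0,0,0,0,0,0,1,0,0,0,3]
Final counters=[0,0,0,0,0,0,1,0,3,0,0,0,0,0,0,1,3,0,0,0,0,0,0,1,0,0,0,3] -> 6 nonzero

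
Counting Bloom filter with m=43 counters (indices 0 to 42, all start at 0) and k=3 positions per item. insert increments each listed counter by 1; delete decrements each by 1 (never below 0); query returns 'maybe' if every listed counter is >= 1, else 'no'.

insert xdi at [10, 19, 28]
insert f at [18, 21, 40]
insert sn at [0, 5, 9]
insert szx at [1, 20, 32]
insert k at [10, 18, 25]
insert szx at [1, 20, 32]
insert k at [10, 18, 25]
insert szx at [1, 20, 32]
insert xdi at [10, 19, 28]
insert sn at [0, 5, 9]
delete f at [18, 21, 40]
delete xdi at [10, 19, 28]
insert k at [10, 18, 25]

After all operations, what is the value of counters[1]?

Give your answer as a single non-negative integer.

Answer: 3

Derivation:
Step 1: insert xdi at [10, 19, 28] -> counters=[0,0,0,0,0,0,0,0,0,0,1,0,0,0,0,0,0,0,0,1,0,0,0,0,0,0,0,0,1,0,0,0,0,0,0,0,0,0,0,0,0,0,0]
Step 2: insert f at [18, 21, 40] -> counters=[0,0,0,0,0,0,0,0,0,0,1,0,0,0,0,0,0,0,1,1,0,1,0,0,0,0,0,0,1,0,0,0,0,0,0,0,0,0,0,0,1,0,0]
Step 3: insert sn at [0, 5, 9] -> counters=[1,0,0,0,0,1,0,0,0,1,1,0,0,0,0,0,0,0,1,1,0,1,0,0,0,0,0,0,1,0,0,0,0,0,0,0,0,0,0,0,1,0,0]
Step 4: insert szx at [1, 20, 32] -> counters=[1,1,0,0,0,1,0,0,0,1,1,0,0,0,0,0,0,0,1,1,1,1,0,0,0,0,0,0,1,0,0,0,1,0,0,0,0,0,0,0,1,0,0]
Step 5: insert k at [10, 18, 25] -> counters=[1,1,0,0,0,1,0,0,0,1,2,0,0,0,0,0,0,0,2,1,1,1,0,0,0,1,0,0,1,0,0,0,1,0,0,0,0,0,0,0,1,0,0]
Step 6: insert szx at [1, 20, 32] -> counters=[1,2,0,0,0,1,0,0,0,1,2,0,0,0,0,0,0,0,2,1,2,1,0,0,0,1,0,0,1,0,0,0,2,0,0,0,0,0,0,0,1,0,0]
Step 7: insert k at [10, 18, 25] -> counters=[1,2,0,0,0,1,0,0,0,1,3,0,0,0,0,0,0,0,3,1,2,1,0,0,0,2,0,0,1,0,0,0,2,0,0,0,0,0,0,0,1,0,0]
Step 8: insert szx at [1, 20, 32] -> counters=[1,3,0,0,0,1,0,0,0,1,3,0,0,0,0,0,0,0,3,1,3,1,0,0,0,2,0,0,1,0,0,0,3,0,0,0,0,0,0,0,1,0,0]
Step 9: insert xdi at [10, 19, 28] -> counters=[1,3,0,0,0,1,0,0,0,1,4,0,0,0,0,0,0,0,3,2,3,1,0,0,0,2,0,0,2,0,0,0,3,0,0,0,0,0,0,0,1,0,0]
Step 10: insert sn at [0, 5, 9] -> counters=[2,3,0,0,0,2,0,0,0,2,4,0,0,0,0,0,0,0,3,2,3,1,0,0,0,2,0,0,2,0,0,0,3,0,0,0,0,0,0,0,1,0,0]
Step 11: delete f at [18, 21, 40] -> counters=[2,3,0,0,0,2,0,0,0,2,4,0,0,0,0,0,0,0,2,2,3,0,0,0,0,2,0,0,2,0,0,0,3,0,0,0,0,0,0,0,0,0,0]
Step 12: delete xdi at [10, 19, 28] -> counters=[2,3,0,0,0,2,0,0,0,2,3,0,0,0,0,0,0,0,2,1,3,0,0,0,0,2,0,0,1,0,0,0,3,0,0,0,0,0,0,0,0,0,0]
Step 13: insert k at [10, 18, 25] -> counters=[2,3,0,0,0,2,0,0,0,2,4,0,0,0,0,0,0,0,3,1,3,0,0,0,0,3,0,0,1,0,0,0,3,0,0,0,0,0,0,0,0,0,0]
Final counters=[2,3,0,0,0,2,0,0,0,2,4,0,0,0,0,0,0,0,3,1,3,0,0,0,0,3,0,0,1,0,0,0,3,0,0,0,0,0,0,0,0,0,0] -> counters[1]=3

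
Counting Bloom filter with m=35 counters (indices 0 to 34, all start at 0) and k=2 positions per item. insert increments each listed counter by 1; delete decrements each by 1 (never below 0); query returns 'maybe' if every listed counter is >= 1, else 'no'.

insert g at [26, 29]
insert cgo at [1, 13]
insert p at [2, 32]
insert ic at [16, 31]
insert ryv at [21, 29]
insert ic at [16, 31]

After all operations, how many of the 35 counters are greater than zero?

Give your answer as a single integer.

Step 1: insert g at [26, 29] -> counters=[0,0,0,0,0,0,0,0,0,0,0,0,0,0,0,0,0,0,0,0,0,0,0,0,0,0,1,0,0,1,0,0,0,0,0]
Step 2: insert cgo at [1, 13] -> counters=[0,1,0,0,0,0,0,0,0,0,0,0,0,1,0,0,0,0,0,0,0,0,0,0,0,0,1,0,0,1,0,0,0,0,0]
Step 3: insert p at [2, 32] -> counters=[0,1,1,0,0,0,0,0,0,0,0,0,0,1,0,0,0,0,0,0,0,0,0,0,0,0,1,0,0,1,0,0,1,0,0]
Step 4: insert ic at [16, 31] -> counters=[0,1,1,0,0,0,0,0,0,0,0,0,0,1,0,0,1,0,0,0,0,0,0,0,0,0,1,0,0,1,0,1,1,0,0]
Step 5: insert ryv at [21, 29] -> counters=[0,1,1,0,0,0,0,0,0,0,0,0,0,1,0,0,1,0,0,0,0,1,0,0,0,0,1,0,0,2,0,1,1,0,0]
Step 6: insert ic at [16, 31] -> counters=[0,1,1,0,0,0,0,0,0,0,0,0,0,1,0,0,2,0,0,0,0,1,0,0,0,0,1,0,0,2,0,2,1,0,0]
Final counters=[0,1,1,0,0,0,0,0,0,0,0,0,0,1,0,0,2,0,0,0,0,1,0,0,0,0,1,0,0,2,0,2,1,0,0] -> 9 nonzero

Answer: 9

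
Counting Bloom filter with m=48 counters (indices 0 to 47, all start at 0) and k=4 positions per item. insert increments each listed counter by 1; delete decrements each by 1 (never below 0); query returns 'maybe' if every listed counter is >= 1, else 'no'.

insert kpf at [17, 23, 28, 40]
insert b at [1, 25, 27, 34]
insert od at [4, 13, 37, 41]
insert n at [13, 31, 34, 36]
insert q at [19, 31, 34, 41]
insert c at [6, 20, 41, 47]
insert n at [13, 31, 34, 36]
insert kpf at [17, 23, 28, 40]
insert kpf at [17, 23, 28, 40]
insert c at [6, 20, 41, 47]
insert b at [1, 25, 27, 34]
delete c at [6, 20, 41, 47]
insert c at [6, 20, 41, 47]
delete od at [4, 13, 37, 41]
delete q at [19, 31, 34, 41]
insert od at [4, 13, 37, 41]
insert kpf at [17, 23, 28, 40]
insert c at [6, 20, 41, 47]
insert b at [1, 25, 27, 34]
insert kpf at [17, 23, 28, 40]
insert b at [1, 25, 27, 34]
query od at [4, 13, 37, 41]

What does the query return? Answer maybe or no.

Answer: maybe

Derivation:
Step 1: insert kpf at [17, 23, 28, 40] -> counters=[0,0,0,0,0,0,0,0,0,0,0,0,0,0,0,0,0,1,0,0,0,0,0,1,0,0,0,0,1,0,0,0,0,0,0,0,0,0,0,0,1,0,0,0,0,0,0,0]
Step 2: insert b at [1, 25, 27, 34] -> counters=[0,1,0,0,0,0,0,0,0,0,0,0,0,0,0,0,0,1,0,0,0,0,0,1,0,1,0,1,1,0,0,0,0,0,1,0,0,0,0,0,1,0,0,0,0,0,0,0]
Step 3: insert od at [4, 13, 37, 41] -> counters=[0,1,0,0,1,0,0,0,0,0,0,0,0,1,0,0,0,1,0,0,0,0,0,1,0,1,0,1,1,0,0,0,0,0,1,0,0,1,0,0,1,1,0,0,0,0,0,0]
Step 4: insert n at [13, 31, 34, 36] -> counters=[0,1,0,0,1,0,0,0,0,0,0,0,0,2,0,0,0,1,0,0,0,0,0,1,0,1,0,1,1,0,0,1,0,0,2,0,1,1,0,0,1,1,0,0,0,0,0,0]
Step 5: insert q at [19, 31, 34, 41] -> counters=[0,1,0,0,1,0,0,0,0,0,0,0,0,2,0,0,0,1,0,1,0,0,0,1,0,1,0,1,1,0,0,2,0,0,3,0,1,1,0,0,1,2,0,0,0,0,0,0]
Step 6: insert c at [6, 20, 41, 47] -> counters=[0,1,0,0,1,0,1,0,0,0,0,0,0,2,0,0,0,1,0,1,1,0,0,1,0,1,0,1,1,0,0,2,0,0,3,0,1,1,0,0,1,3,0,0,0,0,0,1]
Step 7: insert n at [13, 31, 34, 36] -> counters=[0,1,0,0,1,0,1,0,0,0,0,0,0,3,0,0,0,1,0,1,1,0,0,1,0,1,0,1,1,0,0,3,0,0,4,0,2,1,0,0,1,3,0,0,0,0,0,1]
Step 8: insert kpf at [17, 23, 28, 40] -> counters=[0,1,0,0,1,0,1,0,0,0,0,0,0,3,0,0,0,2,0,1,1,0,0,2,0,1,0,1,2,0,0,3,0,0,4,0,2,1,0,0,2,3,0,0,0,0,0,1]
Step 9: insert kpf at [17, 23, 28, 40] -> counters=[0,1,0,0,1,0,1,0,0,0,0,0,0,3,0,0,0,3,0,1,1,0,0,3,0,1,0,1,3,0,0,3,0,0,4,0,2,1,0,0,3,3,0,0,0,0,0,1]
Step 10: insert c at [6, 20, 41, 47] -> counters=[0,1,0,0,1,0,2,0,0,0,0,0,0,3,0,0,0,3,0,1,2,0,0,3,0,1,0,1,3,0,0,3,0,0,4,0,2,1,0,0,3,4,0,0,0,0,0,2]
Step 11: insert b at [1, 25, 27, 34] -> counters=[0,2,0,0,1,0,2,0,0,0,0,0,0,3,0,0,0,3,0,1,2,0,0,3,0,2,0,2,3,0,0,3,0,0,5,0,2,1,0,0,3,4,0,0,0,0,0,2]
Step 12: delete c at [6, 20, 41, 47] -> counters=[0,2,0,0,1,0,1,0,0,0,0,0,0,3,0,0,0,3,0,1,1,0,0,3,0,2,0,2,3,0,0,3,0,0,5,0,2,1,0,0,3,3,0,0,0,0,0,1]
Step 13: insert c at [6, 20, 41, 47] -> counters=[0,2,0,0,1,0,2,0,0,0,0,0,0,3,0,0,0,3,0,1,2,0,0,3,0,2,0,2,3,0,0,3,0,0,5,0,2,1,0,0,3,4,0,0,0,0,0,2]
Step 14: delete od at [4, 13, 37, 41] -> counters=[0,2,0,0,0,0,2,0,0,0,0,0,0,2,0,0,0,3,0,1,2,0,0,3,0,2,0,2,3,0,0,3,0,0,5,0,2,0,0,0,3,3,0,0,0,0,0,2]
Step 15: delete q at [19, 31, 34, 41] -> counters=[0,2,0,0,0,0,2,0,0,0,0,0,0,2,0,0,0,3,0,0,2,0,0,3,0,2,0,2,3,0,0,2,0,0,4,0,2,0,0,0,3,2,0,0,0,0,0,2]
Step 16: insert od at [4, 13, 37, 41] -> counters=[0,2,0,0,1,0,2,0,0,0,0,0,0,3,0,0,0,3,0,0,2,0,0,3,0,2,0,2,3,0,0,2,0,0,4,0,2,1,0,0,3,3,0,0,0,0,0,2]
Step 17: insert kpf at [17, 23, 28, 40] -> counters=[0,2,0,0,1,0,2,0,0,0,0,0,0,3,0,0,0,4,0,0,2,0,0,4,0,2,0,2,4,0,0,2,0,0,4,0,2,1,0,0,4,3,0,0,0,0,0,2]
Step 18: insert c at [6, 20, 41, 47] -> counters=[0,2,0,0,1,0,3,0,0,0,0,0,0,3,0,0,0,4,0,0,3,0,0,4,0,2,0,2,4,0,0,2,0,0,4,0,2,1,0,0,4,4,0,0,0,0,0,3]
Step 19: insert b at [1, 25, 27, 34] -> counters=[0,3,0,0,1,0,3,0,0,0,0,0,0,3,0,0,0,4,0,0,3,0,0,4,0,3,0,3,4,0,0,2,0,0,5,0,2,1,0,0,4,4,0,0,0,0,0,3]
Step 20: insert kpf at [17, 23, 28, 40] -> counters=[0,3,0,0,1,0,3,0,0,0,0,0,0,3,0,0,0,5,0,0,3,0,0,5,0,3,0,3,5,0,0,2,0,0,5,0,2,1,0,0,5,4,0,0,0,0,0,3]
Step 21: insert b at [1, 25, 27, 34] -> counters=[0,4,0,0,1,0,3,0,0,0,0,0,0,3,0,0,0,5,0,0,3,0,0,5,0,4,0,4,5,0,0,2,0,0,6,0,2,1,0,0,5,4,0,0,0,0,0,3]
Query od: check counters[4]=1 counters[13]=3 counters[37]=1 counters[41]=4 -> maybe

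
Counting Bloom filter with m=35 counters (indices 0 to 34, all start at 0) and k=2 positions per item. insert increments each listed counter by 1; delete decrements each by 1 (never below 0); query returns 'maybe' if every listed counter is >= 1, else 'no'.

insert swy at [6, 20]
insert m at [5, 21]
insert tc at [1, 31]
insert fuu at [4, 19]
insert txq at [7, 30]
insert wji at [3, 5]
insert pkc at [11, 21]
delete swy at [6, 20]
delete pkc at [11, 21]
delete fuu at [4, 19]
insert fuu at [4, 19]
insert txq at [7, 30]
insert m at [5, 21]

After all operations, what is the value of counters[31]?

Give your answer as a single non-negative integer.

Step 1: insert swy at [6, 20] -> counters=[0,0,0,0,0,0,1,0,0,0,0,0,0,0,0,0,0,0,0,0,1,0,0,0,0,0,0,0,0,0,0,0,0,0,0]
Step 2: insert m at [5, 21] -> counters=[0,0,0,0,0,1,1,0,0,0,0,0,0,0,0,0,0,0,0,0,1,1,0,0,0,0,0,0,0,0,0,0,0,0,0]
Step 3: insert tc at [1, 31] -> counters=[0,1,0,0,0,1,1,0,0,0,0,0,0,0,0,0,0,0,0,0,1,1,0,0,0,0,0,0,0,0,0,1,0,0,0]
Step 4: insert fuu at [4, 19] -> counters=[0,1,0,0,1,1,1,0,0,0,0,0,0,0,0,0,0,0,0,1,1,1,0,0,0,0,0,0,0,0,0,1,0,0,0]
Step 5: insert txq at [7, 30] -> counters=[0,1,0,0,1,1,1,1,0,0,0,0,0,0,0,0,0,0,0,1,1,1,0,0,0,0,0,0,0,0,1,1,0,0,0]
Step 6: insert wji at [3, 5] -> counters=[0,1,0,1,1,2,1,1,0,0,0,0,0,0,0,0,0,0,0,1,1,1,0,0,0,0,0,0,0,0,1,1,0,0,0]
Step 7: insert pkc at [11, 21] -> counters=[0,1,0,1,1,2,1,1,0,0,0,1,0,0,0,0,0,0,0,1,1,2,0,0,0,0,0,0,0,0,1,1,0,0,0]
Step 8: delete swy at [6, 20] -> counters=[0,1,0,1,1,2,0,1,0,0,0,1,0,0,0,0,0,0,0,1,0,2,0,0,0,0,0,0,0,0,1,1,0,0,0]
Step 9: delete pkc at [11, 21] -> counters=[0,1,0,1,1,2,0,1,0,0,0,0,0,0,0,0,0,0,0,1,0,1,0,0,0,0,0,0,0,0,1,1,0,0,0]
Step 10: delete fuu at [4, 19] -> counters=[0,1,0,1,0,2,0,1,0,0,0,0,0,0,0,0,0,0,0,0,0,1,0,0,0,0,0,0,0,0,1,1,0,0,0]
Step 11: insert fuu at [4, 19] -> counters=[0,1,0,1,1,2,0,1,0,0,0,0,0,0,0,0,0,0,0,1,0,1,0,0,0,0,0,0,0,0,1,1,0,0,0]
Step 12: insert txq at [7, 30] -> counters=[0,1,0,1,1,2,0,2,0,0,0,0,0,0,0,0,0,0,0,1,0,1,0,0,0,0,0,0,0,0,2,1,0,0,0]
Step 13: insert m at [5, 21] -> counters=[0,1,0,1,1,3,0,2,0,0,0,0,0,0,0,0,0,0,0,1,0,2,0,0,0,0,0,0,0,0,2,1,0,0,0]
Final counters=[0,1,0,1,1,3,0,2,0,0,0,0,0,0,0,0,0,0,0,1,0,2,0,0,0,0,0,0,0,0,2,1,0,0,0] -> counters[31]=1

Answer: 1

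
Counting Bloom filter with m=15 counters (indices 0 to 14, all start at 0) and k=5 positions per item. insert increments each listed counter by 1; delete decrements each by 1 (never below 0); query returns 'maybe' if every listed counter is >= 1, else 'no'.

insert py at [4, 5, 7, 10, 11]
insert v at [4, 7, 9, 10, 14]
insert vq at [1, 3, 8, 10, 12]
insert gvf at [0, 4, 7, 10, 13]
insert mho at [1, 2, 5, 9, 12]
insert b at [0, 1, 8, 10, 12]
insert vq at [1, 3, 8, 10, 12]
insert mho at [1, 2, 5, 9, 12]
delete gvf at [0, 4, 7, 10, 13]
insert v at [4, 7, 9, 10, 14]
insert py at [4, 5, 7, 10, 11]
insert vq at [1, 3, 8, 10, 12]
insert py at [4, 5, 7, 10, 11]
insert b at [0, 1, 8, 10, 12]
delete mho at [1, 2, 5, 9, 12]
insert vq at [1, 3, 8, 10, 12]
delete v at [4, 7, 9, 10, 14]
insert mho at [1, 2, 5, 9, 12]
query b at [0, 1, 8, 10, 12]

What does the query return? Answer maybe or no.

Step 1: insert py at [4, 5, 7, 10, 11] -> counters=[0,0,0,0,1,1,0,1,0,0,1,1,0,0,0]
Step 2: insert v at [4, 7, 9, 10, 14] -> counters=[0,0,0,0,2,1,0,2,0,1,2,1,0,0,1]
Step 3: insert vq at [1, 3, 8, 10, 12] -> counters=[0,1,0,1,2,1,0,2,1,1,3,1,1,0,1]
Step 4: insert gvf at [0, 4, 7, 10, 13] -> counters=[1,1,0,1,3,1,0,3,1,1,4,1,1,1,1]
Step 5: insert mho at [1, 2, 5, 9, 12] -> counters=[1,2,1,1,3,2,0,3,1,2,4,1,2,1,1]
Step 6: insert b at [0, 1, 8, 10, 12] -> counters=[2,3,1,1,3,2,0,3,2,2,5,1,3,1,1]
Step 7: insert vq at [1, 3, 8, 10, 12] -> counters=[2,4,1,2,3,2,0,3,3,2,6,1,4,1,1]
Step 8: insert mho at [1, 2, 5, 9, 12] -> counters=[2,5,2,2,3,3,0,3,3,3,6,1,5,1,1]
Step 9: delete gvf at [0, 4, 7, 10, 13] -> counters=[1,5,2,2,2,3,0,2,3,3,5,1,5,0,1]
Step 10: insert v at [4, 7, 9, 10, 14] -> counters=[1,5,2,2,3,3,0,3,3,4,6,1,5,0,2]
Step 11: insert py at [4, 5, 7, 10, 11] -> counters=[1,5,2,2,4,4,0,4,3,4,7,2,5,0,2]
Step 12: insert vq at [1, 3, 8, 10, 12] -> counters=[1,6,2,3,4,4,0,4,4,4,8,2,6,0,2]
Step 13: insert py at [4, 5, 7, 10, 11] -> counters=[1,6,2,3,5,5,0,5,4,4,9,3,6,0,2]
Step 14: insert b at [0, 1, 8, 10, 12] -> counters=[2,7,2,3,5,5,0,5,5,4,10,3,7,0,2]
Step 15: delete mho at [1, 2, 5, 9, 12] -> counters=[2,6,1,3,5,4,0,5,5,3,10,3,6,0,2]
Step 16: insert vq at [1, 3, 8, 10, 12] -> counters=[2,7,1,4,5,4,0,5,6,3,11,3,7,0,2]
Step 17: delete v at [4, 7, 9, 10, 14] -> counters=[2,7,1,4,4,4,0,4,6,2,10,3,7,0,1]
Step 18: insert mho at [1, 2, 5, 9, 12] -> counters=[2,8,2,4,4,5,0,4,6,3,10,3,8,0,1]
Query b: check counters[0]=2 counters[1]=8 counters[8]=6 counters[10]=10 counters[12]=8 -> maybe

Answer: maybe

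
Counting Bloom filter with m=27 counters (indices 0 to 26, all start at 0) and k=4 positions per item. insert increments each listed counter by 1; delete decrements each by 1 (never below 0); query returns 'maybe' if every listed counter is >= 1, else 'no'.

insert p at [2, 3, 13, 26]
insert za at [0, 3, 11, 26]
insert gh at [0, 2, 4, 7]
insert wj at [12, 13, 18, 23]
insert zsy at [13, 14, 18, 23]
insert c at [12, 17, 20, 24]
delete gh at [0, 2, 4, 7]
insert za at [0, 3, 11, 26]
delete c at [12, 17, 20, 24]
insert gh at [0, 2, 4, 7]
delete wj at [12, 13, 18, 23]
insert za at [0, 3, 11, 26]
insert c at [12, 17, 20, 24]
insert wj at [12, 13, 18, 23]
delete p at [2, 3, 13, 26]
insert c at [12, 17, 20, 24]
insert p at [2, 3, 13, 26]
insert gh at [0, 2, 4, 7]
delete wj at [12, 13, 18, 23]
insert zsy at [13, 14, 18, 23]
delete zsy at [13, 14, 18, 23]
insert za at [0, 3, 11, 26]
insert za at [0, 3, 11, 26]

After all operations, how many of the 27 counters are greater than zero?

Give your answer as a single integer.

Answer: 15

Derivation:
Step 1: insert p at [2, 3, 13, 26] -> counters=[0,0,1,1,0,0,0,0,0,0,0,0,0,1,0,0,0,0,0,0,0,0,0,0,0,0,1]
Step 2: insert za at [0, 3, 11, 26] -> counters=[1,0,1,2,0,0,0,0,0,0,0,1,0,1,0,0,0,0,0,0,0,0,0,0,0,0,2]
Step 3: insert gh at [0, 2, 4, 7] -> counters=[2,0,2,2,1,0,0,1,0,0,0,1,0,1,0,0,0,0,0,0,0,0,0,0,0,0,2]
Step 4: insert wj at [12, 13, 18, 23] -> counters=[2,0,2,2,1,0,0,1,0,0,0,1,1,2,0,0,0,0,1,0,0,0,0,1,0,0,2]
Step 5: insert zsy at [13, 14, 18, 23] -> counters=[2,0,2,2,1,0,0,1,0,0,0,1,1,3,1,0,0,0,2,0,0,0,0,2,0,0,2]
Step 6: insert c at [12, 17, 20, 24] -> counters=[2,0,2,2,1,0,0,1,0,0,0,1,2,3,1,0,0,1,2,0,1,0,0,2,1,0,2]
Step 7: delete gh at [0, 2, 4, 7] -> counters=[1,0,1,2,0,0,0,0,0,0,0,1,2,3,1,0,0,1,2,0,1,0,0,2,1,0,2]
Step 8: insert za at [0, 3, 11, 26] -> counters=[2,0,1,3,0,0,0,0,0,0,0,2,2,3,1,0,0,1,2,0,1,0,0,2,1,0,3]
Step 9: delete c at [12, 17, 20, 24] -> counters=[2,0,1,3,0,0,0,0,0,0,0,2,1,3,1,0,0,0,2,0,0,0,0,2,0,0,3]
Step 10: insert gh at [0, 2, 4, 7] -> counters=[3,0,2,3,1,0,0,1,0,0,0,2,1,3,1,0,0,0,2,0,0,0,0,2,0,0,3]
Step 11: delete wj at [12, 13, 18, 23] -> counters=[3,0,2,3,1,0,0,1,0,0,0,2,0,2,1,0,0,0,1,0,0,0,0,1,0,0,3]
Step 12: insert za at [0, 3, 11, 26] -> counters=[4,0,2,4,1,0,0,1,0,0,0,3,0,2,1,0,0,0,1,0,0,0,0,1,0,0,4]
Step 13: insert c at [12, 17, 20, 24] -> counters=[4,0,2,4,1,0,0,1,0,0,0,3,1,2,1,0,0,1,1,0,1,0,0,1,1,0,4]
Step 14: insert wj at [12, 13, 18, 23] -> counters=[4,0,2,4,1,0,0,1,0,0,0,3,2,3,1,0,0,1,2,0,1,0,0,2,1,0,4]
Step 15: delete p at [2, 3, 13, 26] -> counters=[4,0,1,3,1,0,0,1,0,0,0,3,2,2,1,0,0,1,2,0,1,0,0,2,1,0,3]
Step 16: insert c at [12, 17, 20, 24] -> counters=[4,0,1,3,1,0,0,1,0,0,0,3,3,2,1,0,0,2,2,0,2,0,0,2,2,0,3]
Step 17: insert p at [2, 3, 13, 26] -> counters=[4,0,2,4,1,0,0,1,0,0,0,3,3,3,1,0,0,2,2,0,2,0,0,2,2,0,4]
Step 18: insert gh at [0, 2, 4, 7] -> counters=[5,0,3,4,2,0,0,2,0,0,0,3,3,3,1,0,0,2,2,0,2,0,0,2,2,0,4]
Step 19: delete wj at [12, 13, 18, 23] -> counters=[5,0,3,4,2,0,0,2,0,0,0,3,2,2,1,0,0,2,1,0,2,0,0,1,2,0,4]
Step 20: insert zsy at [13, 14, 18, 23] -> counters=[5,0,3,4,2,0,0,2,0,0,0,3,2,3,2,0,0,2,2,0,2,0,0,2,2,0,4]
Step 21: delete zsy at [13, 14, 18, 23] -> counters=[5,0,3,4,2,0,0,2,0,0,0,3,2,2,1,0,0,2,1,0,2,0,0,1,2,0,4]
Step 22: insert za at [0, 3, 11, 26] -> counters=[6,0,3,5,2,0,0,2,0,0,0,4,2,2,1,0,0,2,1,0,2,0,0,1,2,0,5]
Step 23: insert za at [0, 3, 11, 26] -> counters=[7,0,3,6,2,0,0,2,0,0,0,5,2,2,1,0,0,2,1,0,2,0,0,1,2,0,6]
Final counters=[7,0,3,6,2,0,0,2,0,0,0,5,2,2,1,0,0,2,1,0,2,0,0,1,2,0,6] -> 15 nonzero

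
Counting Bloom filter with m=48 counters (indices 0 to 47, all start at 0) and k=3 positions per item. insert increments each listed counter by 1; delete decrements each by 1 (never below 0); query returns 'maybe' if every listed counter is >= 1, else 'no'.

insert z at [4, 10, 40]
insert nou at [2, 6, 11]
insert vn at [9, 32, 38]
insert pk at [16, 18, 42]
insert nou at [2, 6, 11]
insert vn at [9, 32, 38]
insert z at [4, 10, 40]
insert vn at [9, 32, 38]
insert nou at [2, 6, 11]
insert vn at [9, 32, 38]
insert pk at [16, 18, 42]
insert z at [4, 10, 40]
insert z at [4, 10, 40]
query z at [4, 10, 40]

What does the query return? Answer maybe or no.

Step 1: insert z at [4, 10, 40] -> counters=[0,0,0,0,1,0,0,0,0,0,1,0,0,0,0,0,0,0,0,0,0,0,0,0,0,0,0,0,0,0,0,0,0,0,0,0,0,0,0,0,1,0,0,0,0,0,0,0]
Step 2: insert nou at [2, 6, 11] -> counters=[0,0,1,0,1,0,1,0,0,0,1,1,0,0,0,0,0,0,0,0,0,0,0,0,0,0,0,0,0,0,0,0,0,0,0,0,0,0,0,0,1,0,0,0,0,0,0,0]
Step 3: insert vn at [9, 32, 38] -> counters=[0,0,1,0,1,0,1,0,0,1,1,1,0,0,0,0,0,0,0,0,0,0,0,0,0,0,0,0,0,0,0,0,1,0,0,0,0,0,1,0,1,0,0,0,0,0,0,0]
Step 4: insert pk at [16, 18, 42] -> counters=[0,0,1,0,1,0,1,0,0,1,1,1,0,0,0,0,1,0,1,0,0,0,0,0,0,0,0,0,0,0,0,0,1,0,0,0,0,0,1,0,1,0,1,0,0,0,0,0]
Step 5: insert nou at [2, 6, 11] -> counters=[0,0,2,0,1,0,2,0,0,1,1,2,0,0,0,0,1,0,1,0,0,0,0,0,0,0,0,0,0,0,0,0,1,0,0,0,0,0,1,0,1,0,1,0,0,0,0,0]
Step 6: insert vn at [9, 32, 38] -> counters=[0,0,2,0,1,0,2,0,0,2,1,2,0,0,0,0,1,0,1,0,0,0,0,0,0,0,0,0,0,0,0,0,2,0,0,0,0,0,2,0,1,0,1,0,0,0,0,0]
Step 7: insert z at [4, 10, 40] -> counters=[0,0,2,0,2,0,2,0,0,2,2,2,0,0,0,0,1,0,1,0,0,0,0,0,0,0,0,0,0,0,0,0,2,0,0,0,0,0,2,0,2,0,1,0,0,0,0,0]
Step 8: insert vn at [9, 32, 38] -> counters=[0,0,2,0,2,0,2,0,0,3,2,2,0,0,0,0,1,0,1,0,0,0,0,0,0,0,0,0,0,0,0,0,3,0,0,0,0,0,3,0,2,0,1,0,0,0,0,0]
Step 9: insert nou at [2, 6, 11] -> counters=[0,0,3,0,2,0,3,0,0,3,2,3,0,0,0,0,1,0,1,0,0,0,0,0,0,0,0,0,0,0,0,0,3,0,0,0,0,0,3,0,2,0,1,0,0,0,0,0]
Step 10: insert vn at [9, 32, 38] -> counters=[0,0,3,0,2,0,3,0,0,4,2,3,0,0,0,0,1,0,1,0,0,0,0,0,0,0,0,0,0,0,0,0,4,0,0,0,0,0,4,0,2,0,1,0,0,0,0,0]
Step 11: insert pk at [16, 18, 42] -> counters=[0,0,3,0,2,0,3,0,0,4,2,3,0,0,0,0,2,0,2,0,0,0,0,0,0,0,0,0,0,0,0,0,4,0,0,0,0,0,4,0,2,0,2,0,0,0,0,0]
Step 12: insert z at [4, 10, 40] -> counters=[0,0,3,0,3,0,3,0,0,4,3,3,0,0,0,0,2,0,2,0,0,0,0,0,0,0,0,0,0,0,0,0,4,0,0,0,0,0,4,0,3,0,2,0,0,0,0,0]
Step 13: insert z at [4, 10, 40] -> counters=[0,0,3,0,4,0,3,0,0,4,4,3,0,0,0,0,2,0,2,0,0,0,0,0,0,0,0,0,0,0,0,0,4,0,0,0,0,0,4,0,4,0,2,0,0,0,0,0]
Query z: check counters[4]=4 counters[10]=4 counters[40]=4 -> maybe

Answer: maybe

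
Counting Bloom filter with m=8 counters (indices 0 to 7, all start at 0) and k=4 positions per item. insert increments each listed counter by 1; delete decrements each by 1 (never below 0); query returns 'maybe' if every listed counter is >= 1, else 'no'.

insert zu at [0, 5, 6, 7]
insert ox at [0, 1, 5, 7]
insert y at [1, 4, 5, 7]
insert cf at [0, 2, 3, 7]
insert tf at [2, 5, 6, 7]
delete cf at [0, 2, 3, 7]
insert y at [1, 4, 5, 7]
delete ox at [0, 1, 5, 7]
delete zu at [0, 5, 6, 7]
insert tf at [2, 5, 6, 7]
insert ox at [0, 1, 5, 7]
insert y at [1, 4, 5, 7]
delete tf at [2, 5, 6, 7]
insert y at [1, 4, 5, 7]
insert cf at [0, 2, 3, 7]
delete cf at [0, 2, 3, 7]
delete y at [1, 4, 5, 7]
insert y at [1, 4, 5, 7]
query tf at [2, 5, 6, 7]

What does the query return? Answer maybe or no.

Step 1: insert zu at [0, 5, 6, 7] -> counters=[1,0,0,0,0,1,1,1]
Step 2: insert ox at [0, 1, 5, 7] -> counters=[2,1,0,0,0,2,1,2]
Step 3: insert y at [1, 4, 5, 7] -> counters=[2,2,0,0,1,3,1,3]
Step 4: insert cf at [0, 2, 3, 7] -> counters=[3,2,1,1,1,3,1,4]
Step 5: insert tf at [2, 5, 6, 7] -> counters=[3,2,2,1,1,4,2,5]
Step 6: delete cf at [0, 2, 3, 7] -> counters=[2,2,1,0,1,4,2,4]
Step 7: insert y at [1, 4, 5, 7] -> counters=[2,3,1,0,2,5,2,5]
Step 8: delete ox at [0, 1, 5, 7] -> counters=[1,2,1,0,2,4,2,4]
Step 9: delete zu at [0, 5, 6, 7] -> counters=[0,2,1,0,2,3,1,3]
Step 10: insert tf at [2, 5, 6, 7] -> counters=[0,2,2,0,2,4,2,4]
Step 11: insert ox at [0, 1, 5, 7] -> counters=[1,3,2,0,2,5,2,5]
Step 12: insert y at [1, 4, 5, 7] -> counters=[1,4,2,0,3,6,2,6]
Step 13: delete tf at [2, 5, 6, 7] -> counters=[1,4,1,0,3,5,1,5]
Step 14: insert y at [1, 4, 5, 7] -> counters=[1,5,1,0,4,6,1,6]
Step 15: insert cf at [0, 2, 3, 7] -> counters=[2,5,2,1,4,6,1,7]
Step 16: delete cf at [0, 2, 3, 7] -> counters=[1,5,1,0,4,6,1,6]
Step 17: delete y at [1, 4, 5, 7] -> counters=[1,4,1,0,3,5,1,5]
Step 18: insert y at [1, 4, 5, 7] -> counters=[1,5,1,0,4,6,1,6]
Query tf: check counters[2]=1 counters[5]=6 counters[6]=1 counters[7]=6 -> maybe

Answer: maybe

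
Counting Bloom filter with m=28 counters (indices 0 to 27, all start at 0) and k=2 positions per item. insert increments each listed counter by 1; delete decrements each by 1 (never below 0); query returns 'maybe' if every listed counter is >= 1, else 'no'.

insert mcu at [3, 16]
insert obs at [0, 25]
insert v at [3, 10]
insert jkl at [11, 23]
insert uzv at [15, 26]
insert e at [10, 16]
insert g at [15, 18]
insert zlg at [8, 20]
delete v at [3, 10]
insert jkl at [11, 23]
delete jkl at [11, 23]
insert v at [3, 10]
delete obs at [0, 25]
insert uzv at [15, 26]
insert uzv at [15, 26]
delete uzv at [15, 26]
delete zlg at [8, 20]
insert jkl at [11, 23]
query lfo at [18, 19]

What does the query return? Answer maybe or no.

Step 1: insert mcu at [3, 16] -> counters=[0,0,0,1,0,0,0,0,0,0,0,0,0,0,0,0,1,0,0,0,0,0,0,0,0,0,0,0]
Step 2: insert obs at [0, 25] -> counters=[1,0,0,1,0,0,0,0,0,0,0,0,0,0,0,0,1,0,0,0,0,0,0,0,0,1,0,0]
Step 3: insert v at [3, 10] -> counters=[1,0,0,2,0,0,0,0,0,0,1,0,0,0,0,0,1,0,0,0,0,0,0,0,0,1,0,0]
Step 4: insert jkl at [11, 23] -> counters=[1,0,0,2,0,0,0,0,0,0,1,1,0,0,0,0,1,0,0,0,0,0,0,1,0,1,0,0]
Step 5: insert uzv at [15, 26] -> counters=[1,0,0,2,0,0,0,0,0,0,1,1,0,0,0,1,1,0,0,0,0,0,0,1,0,1,1,0]
Step 6: insert e at [10, 16] -> counters=[1,0,0,2,0,0,0,0,0,0,2,1,0,0,0,1,2,0,0,0,0,0,0,1,0,1,1,0]
Step 7: insert g at [15, 18] -> counters=[1,0,0,2,0,0,0,0,0,0,2,1,0,0,0,2,2,0,1,0,0,0,0,1,0,1,1,0]
Step 8: insert zlg at [8, 20] -> counters=[1,0,0,2,0,0,0,0,1,0,2,1,0,0,0,2,2,0,1,0,1,0,0,1,0,1,1,0]
Step 9: delete v at [3, 10] -> counters=[1,0,0,1,0,0,0,0,1,0,1,1,0,0,0,2,2,0,1,0,1,0,0,1,0,1,1,0]
Step 10: insert jkl at [11, 23] -> counters=[1,0,0,1,0,0,0,0,1,0,1,2,0,0,0,2,2,0,1,0,1,0,0,2,0,1,1,0]
Step 11: delete jkl at [11, 23] -> counters=[1,0,0,1,0,0,0,0,1,0,1,1,0,0,0,2,2,0,1,0,1,0,0,1,0,1,1,0]
Step 12: insert v at [3, 10] -> counters=[1,0,0,2,0,0,0,0,1,0,2,1,0,0,0,2,2,0,1,0,1,0,0,1,0,1,1,0]
Step 13: delete obs at [0, 25] -> counters=[0,0,0,2,0,0,0,0,1,0,2,1,0,0,0,2,2,0,1,0,1,0,0,1,0,0,1,0]
Step 14: insert uzv at [15, 26] -> counters=[0,0,0,2,0,0,0,0,1,0,2,1,0,0,0,3,2,0,1,0,1,0,0,1,0,0,2,0]
Step 15: insert uzv at [15, 26] -> counters=[0,0,0,2,0,0,0,0,1,0,2,1,0,0,0,4,2,0,1,0,1,0,0,1,0,0,3,0]
Step 16: delete uzv at [15, 26] -> counters=[0,0,0,2,0,0,0,0,1,0,2,1,0,0,0,3,2,0,1,0,1,0,0,1,0,0,2,0]
Step 17: delete zlg at [8, 20] -> counters=[0,0,0,2,0,0,0,0,0,0,2,1,0,0,0,3,2,0,1,0,0,0,0,1,0,0,2,0]
Step 18: insert jkl at [11, 23] -> counters=[0,0,0,2,0,0,0,0,0,0,2,2,0,0,0,3,2,0,1,0,0,0,0,2,0,0,2,0]
Query lfo: check counters[18]=1 counters[19]=0 -> no

Answer: no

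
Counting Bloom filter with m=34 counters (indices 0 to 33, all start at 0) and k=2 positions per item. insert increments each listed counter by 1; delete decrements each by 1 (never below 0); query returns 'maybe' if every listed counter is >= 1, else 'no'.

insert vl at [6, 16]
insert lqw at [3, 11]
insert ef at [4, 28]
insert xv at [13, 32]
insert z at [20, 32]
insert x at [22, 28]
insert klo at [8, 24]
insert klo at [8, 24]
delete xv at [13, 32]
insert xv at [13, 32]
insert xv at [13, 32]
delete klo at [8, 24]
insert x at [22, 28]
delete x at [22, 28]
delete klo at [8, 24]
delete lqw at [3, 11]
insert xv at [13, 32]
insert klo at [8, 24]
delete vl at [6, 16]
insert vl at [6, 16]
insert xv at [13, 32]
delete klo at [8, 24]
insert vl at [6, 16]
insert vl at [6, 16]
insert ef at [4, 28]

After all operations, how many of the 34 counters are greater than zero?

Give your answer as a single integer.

Answer: 8

Derivation:
Step 1: insert vl at [6, 16] -> counters=[0,0,0,0,0,0,1,0,0,0,0,0,0,0,0,0,1,0,0,0,0,0,0,0,0,0,0,0,0,0,0,0,0,0]
Step 2: insert lqw at [3, 11] -> counters=[0,0,0,1,0,0,1,0,0,0,0,1,0,0,0,0,1,0,0,0,0,0,0,0,0,0,0,0,0,0,0,0,0,0]
Step 3: insert ef at [4, 28] -> counters=[0,0,0,1,1,0,1,0,0,0,0,1,0,0,0,0,1,0,0,0,0,0,0,0,0,0,0,0,1,0,0,0,0,0]
Step 4: insert xv at [13, 32] -> counters=[0,0,0,1,1,0,1,0,0,0,0,1,0,1,0,0,1,0,0,0,0,0,0,0,0,0,0,0,1,0,0,0,1,0]
Step 5: insert z at [20, 32] -> counters=[0,0,0,1,1,0,1,0,0,0,0,1,0,1,0,0,1,0,0,0,1,0,0,0,0,0,0,0,1,0,0,0,2,0]
Step 6: insert x at [22, 28] -> counters=[0,0,0,1,1,0,1,0,0,0,0,1,0,1,0,0,1,0,0,0,1,0,1,0,0,0,0,0,2,0,0,0,2,0]
Step 7: insert klo at [8, 24] -> counters=[0,0,0,1,1,0,1,0,1,0,0,1,0,1,0,0,1,0,0,0,1,0,1,0,1,0,0,0,2,0,0,0,2,0]
Step 8: insert klo at [8, 24] -> counters=[0,0,0,1,1,0,1,0,2,0,0,1,0,1,0,0,1,0,0,0,1,0,1,0,2,0,0,0,2,0,0,0,2,0]
Step 9: delete xv at [13, 32] -> counters=[0,0,0,1,1,0,1,0,2,0,0,1,0,0,0,0,1,0,0,0,1,0,1,0,2,0,0,0,2,0,0,0,1,0]
Step 10: insert xv at [13, 32] -> counters=[0,0,0,1,1,0,1,0,2,0,0,1,0,1,0,0,1,0,0,0,1,0,1,0,2,0,0,0,2,0,0,0,2,0]
Step 11: insert xv at [13, 32] -> counters=[0,0,0,1,1,0,1,0,2,0,0,1,0,2,0,0,1,0,0,0,1,0,1,0,2,0,0,0,2,0,0,0,3,0]
Step 12: delete klo at [8, 24] -> counters=[0,0,0,1,1,0,1,0,1,0,0,1,0,2,0,0,1,0,0,0,1,0,1,0,1,0,0,0,2,0,0,0,3,0]
Step 13: insert x at [22, 28] -> counters=[0,0,0,1,1,0,1,0,1,0,0,1,0,2,0,0,1,0,0,0,1,0,2,0,1,0,0,0,3,0,0,0,3,0]
Step 14: delete x at [22, 28] -> counters=[0,0,0,1,1,0,1,0,1,0,0,1,0,2,0,0,1,0,0,0,1,0,1,0,1,0,0,0,2,0,0,0,3,0]
Step 15: delete klo at [8, 24] -> counters=[0,0,0,1,1,0,1,0,0,0,0,1,0,2,0,0,1,0,0,0,1,0,1,0,0,0,0,0,2,0,0,0,3,0]
Step 16: delete lqw at [3, 11] -> counters=[0,0,0,0,1,0,1,0,0,0,0,0,0,2,0,0,1,0,0,0,1,0,1,0,0,0,0,0,2,0,0,0,3,0]
Step 17: insert xv at [13, 32] -> counters=[0,0,0,0,1,0,1,0,0,0,0,0,0,3,0,0,1,0,0,0,1,0,1,0,0,0,0,0,2,0,0,0,4,0]
Step 18: insert klo at [8, 24] -> counters=[0,0,0,0,1,0,1,0,1,0,0,0,0,3,0,0,1,0,0,0,1,0,1,0,1,0,0,0,2,0,0,0,4,0]
Step 19: delete vl at [6, 16] -> counters=[0,0,0,0,1,0,0,0,1,0,0,0,0,3,0,0,0,0,0,0,1,0,1,0,1,0,0,0,2,0,0,0,4,0]
Step 20: insert vl at [6, 16] -> counters=[0,0,0,0,1,0,1,0,1,0,0,0,0,3,0,0,1,0,0,0,1,0,1,0,1,0,0,0,2,0,0,0,4,0]
Step 21: insert xv at [13, 32] -> counters=[0,0,0,0,1,0,1,0,1,0,0,0,0,4,0,0,1,0,0,0,1,0,1,0,1,0,0,0,2,0,0,0,5,0]
Step 22: delete klo at [8, 24] -> counters=[0,0,0,0,1,0,1,0,0,0,0,0,0,4,0,0,1,0,0,0,1,0,1,0,0,0,0,0,2,0,0,0,5,0]
Step 23: insert vl at [6, 16] -> counters=[0,0,0,0,1,0,2,0,0,0,0,0,0,4,0,0,2,0,0,0,1,0,1,0,0,0,0,0,2,0,0,0,5,0]
Step 24: insert vl at [6, 16] -> counters=[0,0,0,0,1,0,3,0,0,0,0,0,0,4,0,0,3,0,0,0,1,0,1,0,0,0,0,0,2,0,0,0,5,0]
Step 25: insert ef at [4, 28] -> counters=[0,0,0,0,2,0,3,0,0,0,0,0,0,4,0,0,3,0,0,0,1,0,1,0,0,0,0,0,3,0,0,0,5,0]
Final counters=[0,0,0,0,2,0,3,0,0,0,0,0,0,4,0,0,3,0,0,0,1,0,1,0,0,0,0,0,3,0,0,0,5,0] -> 8 nonzero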